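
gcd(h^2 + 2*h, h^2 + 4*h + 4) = h + 2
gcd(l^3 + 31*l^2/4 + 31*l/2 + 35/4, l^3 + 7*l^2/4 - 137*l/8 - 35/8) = l + 5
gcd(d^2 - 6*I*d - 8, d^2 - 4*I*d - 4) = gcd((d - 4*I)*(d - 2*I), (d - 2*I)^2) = d - 2*I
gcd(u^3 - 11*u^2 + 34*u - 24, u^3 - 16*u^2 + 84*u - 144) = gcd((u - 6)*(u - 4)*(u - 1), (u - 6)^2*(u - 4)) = u^2 - 10*u + 24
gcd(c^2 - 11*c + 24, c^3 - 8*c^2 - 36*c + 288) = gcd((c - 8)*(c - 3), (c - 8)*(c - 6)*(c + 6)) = c - 8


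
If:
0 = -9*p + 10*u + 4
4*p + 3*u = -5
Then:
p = -38/67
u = -61/67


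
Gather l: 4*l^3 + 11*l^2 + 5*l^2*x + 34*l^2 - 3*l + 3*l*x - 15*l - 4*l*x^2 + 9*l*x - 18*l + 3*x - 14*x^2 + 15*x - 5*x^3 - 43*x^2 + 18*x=4*l^3 + l^2*(5*x + 45) + l*(-4*x^2 + 12*x - 36) - 5*x^3 - 57*x^2 + 36*x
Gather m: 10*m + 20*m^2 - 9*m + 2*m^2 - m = 22*m^2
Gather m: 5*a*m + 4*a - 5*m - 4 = 4*a + m*(5*a - 5) - 4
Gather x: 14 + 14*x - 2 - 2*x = 12*x + 12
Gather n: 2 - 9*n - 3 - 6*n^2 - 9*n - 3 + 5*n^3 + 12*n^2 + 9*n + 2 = 5*n^3 + 6*n^2 - 9*n - 2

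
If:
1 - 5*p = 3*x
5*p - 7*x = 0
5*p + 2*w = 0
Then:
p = 7/50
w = -7/20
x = 1/10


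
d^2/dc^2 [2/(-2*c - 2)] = -2/(c + 1)^3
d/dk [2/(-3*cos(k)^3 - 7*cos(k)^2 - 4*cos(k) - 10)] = 2*(9*sin(k)^2 - 14*cos(k) - 13)*sin(k)/(3*cos(k)^3 + 7*cos(k)^2 + 4*cos(k) + 10)^2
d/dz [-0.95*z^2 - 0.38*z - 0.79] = -1.9*z - 0.38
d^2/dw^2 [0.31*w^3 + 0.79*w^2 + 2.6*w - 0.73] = 1.86*w + 1.58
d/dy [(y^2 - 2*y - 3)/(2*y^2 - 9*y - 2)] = (-5*y^2 + 8*y - 23)/(4*y^4 - 36*y^3 + 73*y^2 + 36*y + 4)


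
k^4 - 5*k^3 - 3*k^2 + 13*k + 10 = (k - 5)*(k - 2)*(k + 1)^2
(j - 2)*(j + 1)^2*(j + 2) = j^4 + 2*j^3 - 3*j^2 - 8*j - 4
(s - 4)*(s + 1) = s^2 - 3*s - 4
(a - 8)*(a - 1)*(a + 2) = a^3 - 7*a^2 - 10*a + 16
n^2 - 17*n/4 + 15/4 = (n - 3)*(n - 5/4)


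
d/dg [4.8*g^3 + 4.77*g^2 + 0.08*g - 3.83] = 14.4*g^2 + 9.54*g + 0.08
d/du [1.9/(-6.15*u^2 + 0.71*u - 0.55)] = (23.37*u - 1.349)/(6.15*u^2 - 0.71*u + 0.55)^2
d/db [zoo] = 0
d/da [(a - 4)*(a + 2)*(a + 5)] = 3*a^2 + 6*a - 18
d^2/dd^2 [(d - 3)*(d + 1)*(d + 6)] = 6*d + 8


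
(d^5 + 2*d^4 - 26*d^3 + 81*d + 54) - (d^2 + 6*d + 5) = d^5 + 2*d^4 - 26*d^3 - d^2 + 75*d + 49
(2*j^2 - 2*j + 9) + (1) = 2*j^2 - 2*j + 10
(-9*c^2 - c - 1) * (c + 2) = -9*c^3 - 19*c^2 - 3*c - 2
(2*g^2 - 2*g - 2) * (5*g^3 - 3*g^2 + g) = 10*g^5 - 16*g^4 - 2*g^3 + 4*g^2 - 2*g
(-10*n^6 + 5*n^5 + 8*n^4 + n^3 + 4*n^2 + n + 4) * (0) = 0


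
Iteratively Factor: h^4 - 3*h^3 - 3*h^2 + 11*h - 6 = (h - 1)*(h^3 - 2*h^2 - 5*h + 6) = (h - 1)*(h + 2)*(h^2 - 4*h + 3) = (h - 3)*(h - 1)*(h + 2)*(h - 1)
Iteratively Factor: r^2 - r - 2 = (r - 2)*(r + 1)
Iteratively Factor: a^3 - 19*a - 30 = (a - 5)*(a^2 + 5*a + 6) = (a - 5)*(a + 2)*(a + 3)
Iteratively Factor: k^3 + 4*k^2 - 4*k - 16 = (k - 2)*(k^2 + 6*k + 8) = (k - 2)*(k + 4)*(k + 2)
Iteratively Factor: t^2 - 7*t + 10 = (t - 5)*(t - 2)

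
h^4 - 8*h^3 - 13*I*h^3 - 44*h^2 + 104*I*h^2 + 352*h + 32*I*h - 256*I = (h - 8)*(h - 8*I)*(h - 4*I)*(h - I)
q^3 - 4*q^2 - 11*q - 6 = (q - 6)*(q + 1)^2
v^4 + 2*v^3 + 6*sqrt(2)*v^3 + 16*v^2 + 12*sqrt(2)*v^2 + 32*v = v*(v + 2)*(v + 2*sqrt(2))*(v + 4*sqrt(2))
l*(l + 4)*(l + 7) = l^3 + 11*l^2 + 28*l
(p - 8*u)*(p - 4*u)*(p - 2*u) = p^3 - 14*p^2*u + 56*p*u^2 - 64*u^3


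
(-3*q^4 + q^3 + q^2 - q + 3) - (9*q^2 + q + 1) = -3*q^4 + q^3 - 8*q^2 - 2*q + 2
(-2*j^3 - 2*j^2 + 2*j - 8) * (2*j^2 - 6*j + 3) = -4*j^5 + 8*j^4 + 10*j^3 - 34*j^2 + 54*j - 24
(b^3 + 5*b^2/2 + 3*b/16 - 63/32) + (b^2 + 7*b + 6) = b^3 + 7*b^2/2 + 115*b/16 + 129/32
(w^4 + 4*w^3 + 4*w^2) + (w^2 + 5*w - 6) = w^4 + 4*w^3 + 5*w^2 + 5*w - 6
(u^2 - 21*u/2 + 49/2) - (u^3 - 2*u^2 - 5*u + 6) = -u^3 + 3*u^2 - 11*u/2 + 37/2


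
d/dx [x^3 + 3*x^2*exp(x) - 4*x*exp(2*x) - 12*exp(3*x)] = 3*x^2*exp(x) + 3*x^2 - 8*x*exp(2*x) + 6*x*exp(x) - 36*exp(3*x) - 4*exp(2*x)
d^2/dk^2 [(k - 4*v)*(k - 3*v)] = 2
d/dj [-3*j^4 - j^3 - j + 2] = -12*j^3 - 3*j^2 - 1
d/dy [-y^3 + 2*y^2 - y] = -3*y^2 + 4*y - 1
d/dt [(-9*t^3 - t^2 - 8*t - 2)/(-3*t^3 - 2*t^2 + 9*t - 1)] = (15*t^4 - 210*t^3 - 16*t^2 - 6*t + 26)/(9*t^6 + 12*t^5 - 50*t^4 - 30*t^3 + 85*t^2 - 18*t + 1)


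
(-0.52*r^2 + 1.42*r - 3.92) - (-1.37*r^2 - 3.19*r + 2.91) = 0.85*r^2 + 4.61*r - 6.83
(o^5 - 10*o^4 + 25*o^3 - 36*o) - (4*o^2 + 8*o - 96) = o^5 - 10*o^4 + 25*o^3 - 4*o^2 - 44*o + 96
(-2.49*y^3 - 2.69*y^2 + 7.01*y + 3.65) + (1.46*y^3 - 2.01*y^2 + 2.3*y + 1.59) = -1.03*y^3 - 4.7*y^2 + 9.31*y + 5.24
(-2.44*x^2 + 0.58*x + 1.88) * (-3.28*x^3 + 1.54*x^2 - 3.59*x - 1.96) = 8.0032*x^5 - 5.66*x^4 + 3.4864*x^3 + 5.5954*x^2 - 7.886*x - 3.6848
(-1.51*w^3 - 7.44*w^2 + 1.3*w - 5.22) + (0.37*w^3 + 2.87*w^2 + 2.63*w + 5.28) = -1.14*w^3 - 4.57*w^2 + 3.93*w + 0.0600000000000005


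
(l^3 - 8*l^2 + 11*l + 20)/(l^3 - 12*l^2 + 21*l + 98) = (l^3 - 8*l^2 + 11*l + 20)/(l^3 - 12*l^2 + 21*l + 98)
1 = 1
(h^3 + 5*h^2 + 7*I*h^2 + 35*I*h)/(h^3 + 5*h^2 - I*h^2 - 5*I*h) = (h + 7*I)/(h - I)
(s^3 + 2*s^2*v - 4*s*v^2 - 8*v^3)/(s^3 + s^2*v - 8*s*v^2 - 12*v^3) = (s - 2*v)/(s - 3*v)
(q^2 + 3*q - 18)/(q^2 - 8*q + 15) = (q + 6)/(q - 5)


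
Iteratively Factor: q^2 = (q)*(q)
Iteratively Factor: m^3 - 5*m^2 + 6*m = (m - 3)*(m^2 - 2*m) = m*(m - 3)*(m - 2)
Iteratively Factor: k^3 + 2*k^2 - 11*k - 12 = (k - 3)*(k^2 + 5*k + 4) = (k - 3)*(k + 1)*(k + 4)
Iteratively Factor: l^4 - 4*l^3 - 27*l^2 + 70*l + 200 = (l - 5)*(l^3 + l^2 - 22*l - 40) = (l - 5)^2*(l^2 + 6*l + 8) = (l - 5)^2*(l + 4)*(l + 2)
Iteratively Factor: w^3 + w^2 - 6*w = (w - 2)*(w^2 + 3*w) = w*(w - 2)*(w + 3)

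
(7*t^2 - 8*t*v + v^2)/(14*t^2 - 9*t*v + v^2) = (t - v)/(2*t - v)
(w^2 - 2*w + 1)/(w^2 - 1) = (w - 1)/(w + 1)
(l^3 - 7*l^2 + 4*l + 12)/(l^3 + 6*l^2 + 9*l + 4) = (l^2 - 8*l + 12)/(l^2 + 5*l + 4)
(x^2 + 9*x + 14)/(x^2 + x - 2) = (x + 7)/(x - 1)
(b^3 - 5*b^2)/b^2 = b - 5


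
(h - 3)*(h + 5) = h^2 + 2*h - 15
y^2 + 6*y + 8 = (y + 2)*(y + 4)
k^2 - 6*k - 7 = (k - 7)*(k + 1)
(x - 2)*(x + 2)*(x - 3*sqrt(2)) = x^3 - 3*sqrt(2)*x^2 - 4*x + 12*sqrt(2)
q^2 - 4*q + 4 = (q - 2)^2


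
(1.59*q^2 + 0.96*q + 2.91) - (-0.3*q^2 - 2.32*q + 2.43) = 1.89*q^2 + 3.28*q + 0.48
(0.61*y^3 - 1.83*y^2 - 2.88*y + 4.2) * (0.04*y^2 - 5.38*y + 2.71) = 0.0244*y^5 - 3.355*y^4 + 11.3833*y^3 + 10.7031*y^2 - 30.4008*y + 11.382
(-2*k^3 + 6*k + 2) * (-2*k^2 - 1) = 4*k^5 - 10*k^3 - 4*k^2 - 6*k - 2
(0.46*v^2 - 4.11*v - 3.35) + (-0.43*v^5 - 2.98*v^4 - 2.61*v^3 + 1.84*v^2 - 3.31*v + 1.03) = -0.43*v^5 - 2.98*v^4 - 2.61*v^3 + 2.3*v^2 - 7.42*v - 2.32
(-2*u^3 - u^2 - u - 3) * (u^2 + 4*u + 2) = -2*u^5 - 9*u^4 - 9*u^3 - 9*u^2 - 14*u - 6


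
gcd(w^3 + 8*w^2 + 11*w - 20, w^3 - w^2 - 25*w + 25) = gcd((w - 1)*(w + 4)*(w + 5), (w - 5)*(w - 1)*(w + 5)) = w^2 + 4*w - 5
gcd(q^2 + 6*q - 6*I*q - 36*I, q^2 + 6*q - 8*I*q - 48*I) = q + 6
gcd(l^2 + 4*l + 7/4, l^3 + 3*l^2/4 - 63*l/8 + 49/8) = l + 7/2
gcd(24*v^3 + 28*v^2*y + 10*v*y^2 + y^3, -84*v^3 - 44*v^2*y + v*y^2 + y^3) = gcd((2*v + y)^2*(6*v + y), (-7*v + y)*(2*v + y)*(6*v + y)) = 12*v^2 + 8*v*y + y^2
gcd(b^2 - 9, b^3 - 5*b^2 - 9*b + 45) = b^2 - 9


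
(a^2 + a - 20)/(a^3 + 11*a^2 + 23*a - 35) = (a - 4)/(a^2 + 6*a - 7)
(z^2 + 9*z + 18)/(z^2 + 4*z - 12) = (z + 3)/(z - 2)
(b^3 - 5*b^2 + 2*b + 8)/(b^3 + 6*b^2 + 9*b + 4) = (b^2 - 6*b + 8)/(b^2 + 5*b + 4)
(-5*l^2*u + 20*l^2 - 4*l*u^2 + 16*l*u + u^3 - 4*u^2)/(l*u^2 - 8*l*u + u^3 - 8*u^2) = (-5*l*u + 20*l + u^2 - 4*u)/(u*(u - 8))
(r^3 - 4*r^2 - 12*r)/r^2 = r - 4 - 12/r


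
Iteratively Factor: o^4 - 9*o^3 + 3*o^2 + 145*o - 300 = (o - 5)*(o^3 - 4*o^2 - 17*o + 60) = (o - 5)^2*(o^2 + o - 12) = (o - 5)^2*(o - 3)*(o + 4)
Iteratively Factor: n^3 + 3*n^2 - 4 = (n + 2)*(n^2 + n - 2) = (n - 1)*(n + 2)*(n + 2)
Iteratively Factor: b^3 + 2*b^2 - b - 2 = (b + 2)*(b^2 - 1) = (b + 1)*(b + 2)*(b - 1)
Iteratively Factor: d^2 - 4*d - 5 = (d - 5)*(d + 1)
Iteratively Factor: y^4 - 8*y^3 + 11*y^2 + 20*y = (y - 5)*(y^3 - 3*y^2 - 4*y) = (y - 5)*(y - 4)*(y^2 + y) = (y - 5)*(y - 4)*(y + 1)*(y)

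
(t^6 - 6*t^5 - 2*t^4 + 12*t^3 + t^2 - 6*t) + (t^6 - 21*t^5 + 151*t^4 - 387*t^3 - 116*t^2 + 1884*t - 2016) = 2*t^6 - 27*t^5 + 149*t^4 - 375*t^3 - 115*t^2 + 1878*t - 2016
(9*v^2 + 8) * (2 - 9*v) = -81*v^3 + 18*v^2 - 72*v + 16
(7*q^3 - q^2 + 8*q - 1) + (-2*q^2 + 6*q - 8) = 7*q^3 - 3*q^2 + 14*q - 9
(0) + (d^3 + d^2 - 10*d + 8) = d^3 + d^2 - 10*d + 8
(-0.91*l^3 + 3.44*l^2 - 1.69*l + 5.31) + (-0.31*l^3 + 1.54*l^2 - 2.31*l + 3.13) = -1.22*l^3 + 4.98*l^2 - 4.0*l + 8.44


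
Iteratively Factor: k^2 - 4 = (k - 2)*(k + 2)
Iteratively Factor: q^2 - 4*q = (q)*(q - 4)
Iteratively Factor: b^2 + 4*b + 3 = (b + 3)*(b + 1)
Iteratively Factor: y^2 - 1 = (y - 1)*(y + 1)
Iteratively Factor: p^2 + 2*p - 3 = (p - 1)*(p + 3)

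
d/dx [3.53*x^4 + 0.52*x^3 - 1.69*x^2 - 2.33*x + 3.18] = 14.12*x^3 + 1.56*x^2 - 3.38*x - 2.33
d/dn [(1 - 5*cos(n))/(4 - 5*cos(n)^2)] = 5*(5*cos(n)^2 - 2*cos(n) + 4)*sin(n)/(5*sin(n)^2 - 1)^2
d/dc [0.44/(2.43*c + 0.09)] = -1.0692/(2.43*c + 0.09)^2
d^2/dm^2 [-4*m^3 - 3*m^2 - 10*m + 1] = -24*m - 6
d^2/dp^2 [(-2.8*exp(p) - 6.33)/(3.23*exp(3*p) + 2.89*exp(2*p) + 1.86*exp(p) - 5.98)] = (-116.84848*exp(6*p) - 672.773793*exp(5*p) - 606.073681*exp(4*p) - 975.56336*exp(3*p) - 1492.818144*exp(2*p) - 490.628412*exp(p) - 170.536444)*exp(p)/(33.698267*exp(9*p) + 90.453243*exp(8*p) + 139.147431*exp(7*p) - 58.853405*exp(6*p) - 254.800794*exp(5*p) - 335.401806*exp(4*p) + 160.08378*exp(3*p) + 247.977444*exp(2*p) + 199.543032*exp(p) - 213.847192)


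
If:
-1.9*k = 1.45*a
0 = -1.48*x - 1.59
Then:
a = -1.31034482758621*k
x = -1.07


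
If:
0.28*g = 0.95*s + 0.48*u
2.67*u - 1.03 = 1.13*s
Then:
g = 9.73103666245259*u - 3.09260429835651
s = 2.36283185840708*u - 0.911504424778761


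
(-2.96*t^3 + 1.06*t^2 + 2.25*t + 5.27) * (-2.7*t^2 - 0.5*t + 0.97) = 7.992*t^5 - 1.382*t^4 - 9.4762*t^3 - 14.3258*t^2 - 0.4525*t + 5.1119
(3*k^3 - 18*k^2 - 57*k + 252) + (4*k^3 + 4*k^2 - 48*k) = 7*k^3 - 14*k^2 - 105*k + 252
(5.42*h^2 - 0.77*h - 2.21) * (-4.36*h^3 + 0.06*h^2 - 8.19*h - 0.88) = -23.6312*h^5 + 3.6824*h^4 - 34.8004*h^3 + 1.4041*h^2 + 18.7775*h + 1.9448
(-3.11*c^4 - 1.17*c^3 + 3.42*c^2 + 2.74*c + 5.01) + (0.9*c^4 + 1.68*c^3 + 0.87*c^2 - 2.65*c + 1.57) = -2.21*c^4 + 0.51*c^3 + 4.29*c^2 + 0.0900000000000003*c + 6.58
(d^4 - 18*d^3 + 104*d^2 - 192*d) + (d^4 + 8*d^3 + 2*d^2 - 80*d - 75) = 2*d^4 - 10*d^3 + 106*d^2 - 272*d - 75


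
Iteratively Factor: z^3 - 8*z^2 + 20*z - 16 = (z - 2)*(z^2 - 6*z + 8) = (z - 4)*(z - 2)*(z - 2)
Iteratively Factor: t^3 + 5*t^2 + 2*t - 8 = (t + 2)*(t^2 + 3*t - 4) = (t - 1)*(t + 2)*(t + 4)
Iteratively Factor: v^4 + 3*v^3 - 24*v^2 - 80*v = (v)*(v^3 + 3*v^2 - 24*v - 80) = v*(v + 4)*(v^2 - v - 20) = v*(v - 5)*(v + 4)*(v + 4)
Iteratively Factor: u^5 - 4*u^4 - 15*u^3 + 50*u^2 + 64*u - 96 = (u - 4)*(u^4 - 15*u^2 - 10*u + 24) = (u - 4)^2*(u^3 + 4*u^2 + u - 6) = (u - 4)^2*(u + 2)*(u^2 + 2*u - 3) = (u - 4)^2*(u + 2)*(u + 3)*(u - 1)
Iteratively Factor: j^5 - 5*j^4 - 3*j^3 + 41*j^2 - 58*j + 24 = (j - 1)*(j^4 - 4*j^3 - 7*j^2 + 34*j - 24) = (j - 2)*(j - 1)*(j^3 - 2*j^2 - 11*j + 12) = (j - 4)*(j - 2)*(j - 1)*(j^2 + 2*j - 3) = (j - 4)*(j - 2)*(j - 1)*(j + 3)*(j - 1)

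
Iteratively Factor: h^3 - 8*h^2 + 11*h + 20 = (h - 5)*(h^2 - 3*h - 4) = (h - 5)*(h - 4)*(h + 1)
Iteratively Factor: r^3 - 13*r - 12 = (r + 3)*(r^2 - 3*r - 4) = (r - 4)*(r + 3)*(r + 1)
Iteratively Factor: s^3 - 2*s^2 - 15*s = (s)*(s^2 - 2*s - 15) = s*(s - 5)*(s + 3)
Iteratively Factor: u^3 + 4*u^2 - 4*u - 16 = (u - 2)*(u^2 + 6*u + 8) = (u - 2)*(u + 4)*(u + 2)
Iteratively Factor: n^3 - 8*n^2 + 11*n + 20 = (n + 1)*(n^2 - 9*n + 20) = (n - 4)*(n + 1)*(n - 5)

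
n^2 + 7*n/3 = n*(n + 7/3)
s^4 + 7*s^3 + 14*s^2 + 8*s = s*(s + 1)*(s + 2)*(s + 4)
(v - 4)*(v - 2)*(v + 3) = v^3 - 3*v^2 - 10*v + 24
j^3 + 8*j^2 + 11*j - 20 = (j - 1)*(j + 4)*(j + 5)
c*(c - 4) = c^2 - 4*c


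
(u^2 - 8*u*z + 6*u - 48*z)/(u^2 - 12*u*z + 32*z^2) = (-u - 6)/(-u + 4*z)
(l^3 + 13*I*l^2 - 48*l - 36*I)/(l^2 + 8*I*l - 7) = (l^2 + 12*I*l - 36)/(l + 7*I)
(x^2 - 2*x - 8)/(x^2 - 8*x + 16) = (x + 2)/(x - 4)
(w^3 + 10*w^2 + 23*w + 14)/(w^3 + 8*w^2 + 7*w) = (w + 2)/w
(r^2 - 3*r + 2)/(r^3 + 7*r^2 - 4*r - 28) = (r - 1)/(r^2 + 9*r + 14)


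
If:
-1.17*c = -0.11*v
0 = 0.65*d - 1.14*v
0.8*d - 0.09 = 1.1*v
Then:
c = 0.03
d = 0.52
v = 0.30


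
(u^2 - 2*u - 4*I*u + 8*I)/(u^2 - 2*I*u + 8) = (u - 2)/(u + 2*I)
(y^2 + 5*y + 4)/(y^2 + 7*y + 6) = (y + 4)/(y + 6)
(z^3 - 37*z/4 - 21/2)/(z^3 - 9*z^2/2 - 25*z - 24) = (z - 7/2)/(z - 8)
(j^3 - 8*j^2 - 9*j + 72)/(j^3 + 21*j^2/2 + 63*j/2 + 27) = 2*(j^2 - 11*j + 24)/(2*j^2 + 15*j + 18)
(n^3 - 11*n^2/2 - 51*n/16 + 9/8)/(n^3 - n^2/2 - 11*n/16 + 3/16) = (n - 6)/(n - 1)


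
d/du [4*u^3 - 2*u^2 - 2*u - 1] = 12*u^2 - 4*u - 2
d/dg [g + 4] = 1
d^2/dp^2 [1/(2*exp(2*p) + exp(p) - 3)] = (2*(4*exp(p) + 1)^2*exp(p) - (8*exp(p) + 1)*(2*exp(2*p) + exp(p) - 3))*exp(p)/(2*exp(2*p) + exp(p) - 3)^3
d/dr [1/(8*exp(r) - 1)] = -8*exp(r)/(8*exp(r) - 1)^2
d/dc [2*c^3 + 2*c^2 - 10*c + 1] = 6*c^2 + 4*c - 10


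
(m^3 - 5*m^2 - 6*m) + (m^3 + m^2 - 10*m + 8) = 2*m^3 - 4*m^2 - 16*m + 8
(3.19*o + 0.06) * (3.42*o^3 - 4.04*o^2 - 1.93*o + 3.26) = 10.9098*o^4 - 12.6824*o^3 - 6.3991*o^2 + 10.2836*o + 0.1956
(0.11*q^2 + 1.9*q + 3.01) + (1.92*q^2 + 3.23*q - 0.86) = 2.03*q^2 + 5.13*q + 2.15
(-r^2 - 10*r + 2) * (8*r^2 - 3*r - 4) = -8*r^4 - 77*r^3 + 50*r^2 + 34*r - 8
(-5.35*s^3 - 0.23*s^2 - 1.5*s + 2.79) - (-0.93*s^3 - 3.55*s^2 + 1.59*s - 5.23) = -4.42*s^3 + 3.32*s^2 - 3.09*s + 8.02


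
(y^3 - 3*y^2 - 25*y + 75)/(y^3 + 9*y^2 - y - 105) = (y - 5)/(y + 7)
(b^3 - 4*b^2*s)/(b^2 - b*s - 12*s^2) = b^2/(b + 3*s)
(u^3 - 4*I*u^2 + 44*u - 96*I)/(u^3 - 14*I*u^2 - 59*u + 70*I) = (u^2 - 2*I*u + 48)/(u^2 - 12*I*u - 35)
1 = 1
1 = 1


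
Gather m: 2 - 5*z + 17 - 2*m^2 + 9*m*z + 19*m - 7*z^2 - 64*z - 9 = -2*m^2 + m*(9*z + 19) - 7*z^2 - 69*z + 10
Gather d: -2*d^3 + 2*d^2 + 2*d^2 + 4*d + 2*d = -2*d^3 + 4*d^2 + 6*d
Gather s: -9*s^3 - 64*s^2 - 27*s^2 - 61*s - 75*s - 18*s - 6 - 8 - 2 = -9*s^3 - 91*s^2 - 154*s - 16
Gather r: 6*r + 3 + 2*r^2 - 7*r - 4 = 2*r^2 - r - 1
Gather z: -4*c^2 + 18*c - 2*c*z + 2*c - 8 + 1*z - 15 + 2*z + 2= -4*c^2 + 20*c + z*(3 - 2*c) - 21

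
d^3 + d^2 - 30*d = d*(d - 5)*(d + 6)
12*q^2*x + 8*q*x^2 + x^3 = x*(2*q + x)*(6*q + x)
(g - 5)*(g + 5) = g^2 - 25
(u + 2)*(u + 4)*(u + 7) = u^3 + 13*u^2 + 50*u + 56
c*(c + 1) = c^2 + c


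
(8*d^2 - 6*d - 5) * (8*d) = 64*d^3 - 48*d^2 - 40*d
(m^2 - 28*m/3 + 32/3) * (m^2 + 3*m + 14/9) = m^4 - 19*m^3/3 - 142*m^2/9 + 472*m/27 + 448/27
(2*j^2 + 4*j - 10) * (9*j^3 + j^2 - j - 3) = 18*j^5 + 38*j^4 - 88*j^3 - 20*j^2 - 2*j + 30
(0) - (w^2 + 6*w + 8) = -w^2 - 6*w - 8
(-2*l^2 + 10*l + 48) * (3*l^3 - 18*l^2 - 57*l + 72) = -6*l^5 + 66*l^4 + 78*l^3 - 1578*l^2 - 2016*l + 3456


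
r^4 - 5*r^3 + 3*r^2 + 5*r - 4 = (r - 4)*(r - 1)^2*(r + 1)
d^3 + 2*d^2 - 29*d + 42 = (d - 3)*(d - 2)*(d + 7)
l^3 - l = l*(l - 1)*(l + 1)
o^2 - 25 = (o - 5)*(o + 5)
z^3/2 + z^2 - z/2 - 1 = (z/2 + 1)*(z - 1)*(z + 1)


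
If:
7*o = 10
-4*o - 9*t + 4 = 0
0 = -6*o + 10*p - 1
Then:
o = 10/7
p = 67/70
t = -4/21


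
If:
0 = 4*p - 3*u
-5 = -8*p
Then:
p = 5/8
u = 5/6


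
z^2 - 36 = (z - 6)*(z + 6)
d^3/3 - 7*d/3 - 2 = (d/3 + 1/3)*(d - 3)*(d + 2)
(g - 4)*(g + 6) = g^2 + 2*g - 24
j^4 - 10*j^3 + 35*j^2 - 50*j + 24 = (j - 4)*(j - 3)*(j - 2)*(j - 1)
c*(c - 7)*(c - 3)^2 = c^4 - 13*c^3 + 51*c^2 - 63*c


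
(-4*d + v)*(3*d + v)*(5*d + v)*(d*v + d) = -60*d^4*v - 60*d^4 - 17*d^3*v^2 - 17*d^3*v + 4*d^2*v^3 + 4*d^2*v^2 + d*v^4 + d*v^3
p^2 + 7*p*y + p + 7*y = (p + 1)*(p + 7*y)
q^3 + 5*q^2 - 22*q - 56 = (q - 4)*(q + 2)*(q + 7)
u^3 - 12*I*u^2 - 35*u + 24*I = (u - 8*I)*(u - 3*I)*(u - I)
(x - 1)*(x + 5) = x^2 + 4*x - 5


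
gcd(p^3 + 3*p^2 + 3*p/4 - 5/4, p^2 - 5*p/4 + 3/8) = p - 1/2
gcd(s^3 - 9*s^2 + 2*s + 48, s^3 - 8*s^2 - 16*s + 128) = s - 8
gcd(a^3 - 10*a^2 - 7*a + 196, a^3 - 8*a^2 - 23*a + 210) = a - 7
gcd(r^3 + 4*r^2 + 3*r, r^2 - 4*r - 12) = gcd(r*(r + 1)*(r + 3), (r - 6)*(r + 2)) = 1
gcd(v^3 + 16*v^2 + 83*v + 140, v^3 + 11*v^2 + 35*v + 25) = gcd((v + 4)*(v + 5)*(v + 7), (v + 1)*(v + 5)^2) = v + 5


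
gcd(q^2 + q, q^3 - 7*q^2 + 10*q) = q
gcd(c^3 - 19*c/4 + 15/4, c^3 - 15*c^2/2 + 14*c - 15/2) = c^2 - 5*c/2 + 3/2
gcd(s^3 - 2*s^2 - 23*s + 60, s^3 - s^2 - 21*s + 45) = s^2 + 2*s - 15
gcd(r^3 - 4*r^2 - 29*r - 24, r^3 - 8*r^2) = r - 8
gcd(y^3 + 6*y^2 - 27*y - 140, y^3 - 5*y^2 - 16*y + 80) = y^2 - y - 20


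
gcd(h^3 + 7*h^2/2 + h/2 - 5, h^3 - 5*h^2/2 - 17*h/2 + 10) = h^2 + 3*h/2 - 5/2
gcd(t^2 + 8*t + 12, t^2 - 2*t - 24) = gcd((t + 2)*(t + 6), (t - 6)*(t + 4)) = 1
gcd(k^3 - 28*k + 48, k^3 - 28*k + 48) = k^3 - 28*k + 48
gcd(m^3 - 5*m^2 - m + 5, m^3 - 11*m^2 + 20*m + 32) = m + 1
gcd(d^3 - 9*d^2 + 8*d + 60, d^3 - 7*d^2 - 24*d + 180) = d - 6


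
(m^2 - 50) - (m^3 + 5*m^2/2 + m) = -m^3 - 3*m^2/2 - m - 50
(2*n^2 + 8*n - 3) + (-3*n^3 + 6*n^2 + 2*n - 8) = -3*n^3 + 8*n^2 + 10*n - 11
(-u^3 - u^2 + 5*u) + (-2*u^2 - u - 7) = -u^3 - 3*u^2 + 4*u - 7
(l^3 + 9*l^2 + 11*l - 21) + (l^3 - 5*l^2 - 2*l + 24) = 2*l^3 + 4*l^2 + 9*l + 3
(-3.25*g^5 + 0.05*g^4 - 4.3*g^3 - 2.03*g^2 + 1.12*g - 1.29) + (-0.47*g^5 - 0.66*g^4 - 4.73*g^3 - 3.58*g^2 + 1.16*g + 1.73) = -3.72*g^5 - 0.61*g^4 - 9.03*g^3 - 5.61*g^2 + 2.28*g + 0.44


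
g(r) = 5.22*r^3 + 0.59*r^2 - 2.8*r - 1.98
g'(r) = 15.66*r^2 + 1.18*r - 2.8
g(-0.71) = -1.56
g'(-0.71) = 4.26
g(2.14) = 45.89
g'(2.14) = 71.44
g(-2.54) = -76.60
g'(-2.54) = 95.23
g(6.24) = 1271.83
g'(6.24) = 614.33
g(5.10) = 691.52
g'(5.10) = 410.53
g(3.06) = 144.54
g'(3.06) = 147.44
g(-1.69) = -20.76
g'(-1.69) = 39.93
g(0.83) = -0.91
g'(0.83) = 8.97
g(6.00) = 1129.98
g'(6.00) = 568.04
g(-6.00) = -1091.46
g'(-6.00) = 553.88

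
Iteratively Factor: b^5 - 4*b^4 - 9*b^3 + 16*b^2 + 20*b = (b + 2)*(b^4 - 6*b^3 + 3*b^2 + 10*b) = b*(b + 2)*(b^3 - 6*b^2 + 3*b + 10) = b*(b - 5)*(b + 2)*(b^2 - b - 2) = b*(b - 5)*(b + 1)*(b + 2)*(b - 2)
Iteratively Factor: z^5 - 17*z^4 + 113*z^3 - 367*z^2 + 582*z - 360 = (z - 4)*(z^4 - 13*z^3 + 61*z^2 - 123*z + 90) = (z - 4)*(z - 3)*(z^3 - 10*z^2 + 31*z - 30) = (z - 4)*(z - 3)*(z - 2)*(z^2 - 8*z + 15) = (z - 4)*(z - 3)^2*(z - 2)*(z - 5)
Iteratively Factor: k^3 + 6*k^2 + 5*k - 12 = (k + 4)*(k^2 + 2*k - 3) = (k + 3)*(k + 4)*(k - 1)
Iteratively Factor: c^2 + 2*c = (c + 2)*(c)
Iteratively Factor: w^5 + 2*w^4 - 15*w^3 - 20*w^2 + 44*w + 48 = (w + 2)*(w^4 - 15*w^2 + 10*w + 24) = (w + 1)*(w + 2)*(w^3 - w^2 - 14*w + 24) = (w + 1)*(w + 2)*(w + 4)*(w^2 - 5*w + 6) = (w - 3)*(w + 1)*(w + 2)*(w + 4)*(w - 2)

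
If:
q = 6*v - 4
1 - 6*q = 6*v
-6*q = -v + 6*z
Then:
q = -3/7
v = 25/42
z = 19/36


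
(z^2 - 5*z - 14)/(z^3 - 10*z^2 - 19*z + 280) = (z + 2)/(z^2 - 3*z - 40)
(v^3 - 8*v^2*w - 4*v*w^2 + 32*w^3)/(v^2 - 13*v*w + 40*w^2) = (v^2 - 4*w^2)/(v - 5*w)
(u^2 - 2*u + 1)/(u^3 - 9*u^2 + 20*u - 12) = (u - 1)/(u^2 - 8*u + 12)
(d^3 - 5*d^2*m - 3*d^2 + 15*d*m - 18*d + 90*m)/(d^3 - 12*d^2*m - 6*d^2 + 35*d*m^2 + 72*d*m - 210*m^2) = (d + 3)/(d - 7*m)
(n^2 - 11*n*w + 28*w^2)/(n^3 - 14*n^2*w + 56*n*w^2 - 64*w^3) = (n - 7*w)/(n^2 - 10*n*w + 16*w^2)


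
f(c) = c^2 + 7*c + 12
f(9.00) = 156.00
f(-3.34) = -0.22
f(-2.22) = 1.39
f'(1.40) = 9.80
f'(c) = 2*c + 7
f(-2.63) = 0.51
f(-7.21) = 13.51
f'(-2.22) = 2.56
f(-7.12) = 12.85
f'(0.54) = 8.08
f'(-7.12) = -7.24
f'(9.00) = 25.00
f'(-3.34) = 0.32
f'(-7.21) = -7.42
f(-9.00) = 30.00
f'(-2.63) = 1.74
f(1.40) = 23.76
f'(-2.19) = 2.62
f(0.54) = 16.07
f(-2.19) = 1.47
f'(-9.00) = -11.00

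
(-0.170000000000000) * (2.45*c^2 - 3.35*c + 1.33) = -0.4165*c^2 + 0.5695*c - 0.2261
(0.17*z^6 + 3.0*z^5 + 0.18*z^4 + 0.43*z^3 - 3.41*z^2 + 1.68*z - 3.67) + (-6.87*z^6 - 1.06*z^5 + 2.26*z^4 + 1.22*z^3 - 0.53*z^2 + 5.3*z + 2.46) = -6.7*z^6 + 1.94*z^5 + 2.44*z^4 + 1.65*z^3 - 3.94*z^2 + 6.98*z - 1.21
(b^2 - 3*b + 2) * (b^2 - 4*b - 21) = b^4 - 7*b^3 - 7*b^2 + 55*b - 42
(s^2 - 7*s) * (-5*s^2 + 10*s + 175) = -5*s^4 + 45*s^3 + 105*s^2 - 1225*s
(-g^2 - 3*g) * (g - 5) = -g^3 + 2*g^2 + 15*g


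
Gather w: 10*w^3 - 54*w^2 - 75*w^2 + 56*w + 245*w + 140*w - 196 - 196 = 10*w^3 - 129*w^2 + 441*w - 392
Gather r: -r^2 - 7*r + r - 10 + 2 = -r^2 - 6*r - 8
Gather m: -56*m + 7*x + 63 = -56*m + 7*x + 63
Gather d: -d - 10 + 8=-d - 2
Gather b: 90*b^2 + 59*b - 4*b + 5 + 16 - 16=90*b^2 + 55*b + 5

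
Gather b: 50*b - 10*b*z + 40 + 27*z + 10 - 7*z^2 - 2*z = b*(50 - 10*z) - 7*z^2 + 25*z + 50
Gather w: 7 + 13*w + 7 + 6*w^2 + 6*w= 6*w^2 + 19*w + 14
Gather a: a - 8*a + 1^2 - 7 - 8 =-7*a - 14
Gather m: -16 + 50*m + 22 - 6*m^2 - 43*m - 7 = -6*m^2 + 7*m - 1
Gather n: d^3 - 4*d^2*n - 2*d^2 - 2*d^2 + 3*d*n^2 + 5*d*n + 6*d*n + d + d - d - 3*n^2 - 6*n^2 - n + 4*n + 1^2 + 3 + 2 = d^3 - 4*d^2 + d + n^2*(3*d - 9) + n*(-4*d^2 + 11*d + 3) + 6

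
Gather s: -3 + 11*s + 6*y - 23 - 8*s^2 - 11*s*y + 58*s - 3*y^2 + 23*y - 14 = -8*s^2 + s*(69 - 11*y) - 3*y^2 + 29*y - 40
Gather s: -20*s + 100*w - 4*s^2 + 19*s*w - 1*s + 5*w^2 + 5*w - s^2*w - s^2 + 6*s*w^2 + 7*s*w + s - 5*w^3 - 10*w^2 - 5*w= s^2*(-w - 5) + s*(6*w^2 + 26*w - 20) - 5*w^3 - 5*w^2 + 100*w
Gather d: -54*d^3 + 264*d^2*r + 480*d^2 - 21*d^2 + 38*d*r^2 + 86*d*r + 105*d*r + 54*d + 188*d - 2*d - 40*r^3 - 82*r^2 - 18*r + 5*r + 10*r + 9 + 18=-54*d^3 + d^2*(264*r + 459) + d*(38*r^2 + 191*r + 240) - 40*r^3 - 82*r^2 - 3*r + 27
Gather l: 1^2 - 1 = 0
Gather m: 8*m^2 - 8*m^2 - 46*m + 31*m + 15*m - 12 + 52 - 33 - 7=0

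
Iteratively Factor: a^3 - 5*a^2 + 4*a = (a - 1)*(a^2 - 4*a) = (a - 4)*(a - 1)*(a)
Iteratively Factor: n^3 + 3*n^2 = (n)*(n^2 + 3*n) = n*(n + 3)*(n)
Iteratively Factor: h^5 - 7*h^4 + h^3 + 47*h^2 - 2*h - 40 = (h - 4)*(h^4 - 3*h^3 - 11*h^2 + 3*h + 10) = (h - 4)*(h - 1)*(h^3 - 2*h^2 - 13*h - 10) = (h - 5)*(h - 4)*(h - 1)*(h^2 + 3*h + 2) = (h - 5)*(h - 4)*(h - 1)*(h + 2)*(h + 1)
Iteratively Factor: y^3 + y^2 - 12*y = (y + 4)*(y^2 - 3*y) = (y - 3)*(y + 4)*(y)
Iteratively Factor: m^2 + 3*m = (m)*(m + 3)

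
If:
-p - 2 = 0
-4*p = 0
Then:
No Solution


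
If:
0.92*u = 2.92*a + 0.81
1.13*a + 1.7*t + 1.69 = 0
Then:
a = 0.315068493150685*u - 0.277397260273973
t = -0.209427880741338*u - 0.809730056406124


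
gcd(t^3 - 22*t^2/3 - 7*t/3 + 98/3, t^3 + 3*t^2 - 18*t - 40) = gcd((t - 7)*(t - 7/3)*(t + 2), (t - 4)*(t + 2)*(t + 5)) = t + 2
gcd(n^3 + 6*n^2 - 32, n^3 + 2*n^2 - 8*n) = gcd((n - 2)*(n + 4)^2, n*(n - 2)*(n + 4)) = n^2 + 2*n - 8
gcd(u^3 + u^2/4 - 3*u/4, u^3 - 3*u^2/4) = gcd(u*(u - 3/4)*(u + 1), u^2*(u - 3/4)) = u^2 - 3*u/4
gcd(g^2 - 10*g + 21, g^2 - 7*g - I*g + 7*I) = g - 7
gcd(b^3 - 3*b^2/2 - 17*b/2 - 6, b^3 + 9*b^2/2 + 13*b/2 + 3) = b^2 + 5*b/2 + 3/2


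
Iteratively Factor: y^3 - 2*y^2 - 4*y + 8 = (y - 2)*(y^2 - 4) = (y - 2)^2*(y + 2)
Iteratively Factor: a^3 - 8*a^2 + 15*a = (a - 3)*(a^2 - 5*a) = a*(a - 3)*(a - 5)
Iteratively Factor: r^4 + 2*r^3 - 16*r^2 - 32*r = (r + 4)*(r^3 - 2*r^2 - 8*r) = (r - 4)*(r + 4)*(r^2 + 2*r) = (r - 4)*(r + 2)*(r + 4)*(r)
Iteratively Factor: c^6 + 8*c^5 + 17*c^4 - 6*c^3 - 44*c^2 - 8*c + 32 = (c + 2)*(c^5 + 6*c^4 + 5*c^3 - 16*c^2 - 12*c + 16) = (c + 2)^2*(c^4 + 4*c^3 - 3*c^2 - 10*c + 8) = (c + 2)^3*(c^3 + 2*c^2 - 7*c + 4) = (c - 1)*(c + 2)^3*(c^2 + 3*c - 4) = (c - 1)^2*(c + 2)^3*(c + 4)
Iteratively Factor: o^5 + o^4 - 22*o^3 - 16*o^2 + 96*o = (o + 4)*(o^4 - 3*o^3 - 10*o^2 + 24*o) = (o - 2)*(o + 4)*(o^3 - o^2 - 12*o) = (o - 4)*(o - 2)*(o + 4)*(o^2 + 3*o) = o*(o - 4)*(o - 2)*(o + 4)*(o + 3)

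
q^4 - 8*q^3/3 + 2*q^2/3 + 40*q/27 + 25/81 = (q - 5/3)^2*(q + 1/3)^2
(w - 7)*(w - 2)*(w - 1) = w^3 - 10*w^2 + 23*w - 14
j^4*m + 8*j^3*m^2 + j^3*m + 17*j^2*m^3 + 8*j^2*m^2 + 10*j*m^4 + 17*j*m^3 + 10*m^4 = (j + m)*(j + 2*m)*(j + 5*m)*(j*m + m)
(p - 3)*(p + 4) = p^2 + p - 12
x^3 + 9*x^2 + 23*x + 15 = (x + 1)*(x + 3)*(x + 5)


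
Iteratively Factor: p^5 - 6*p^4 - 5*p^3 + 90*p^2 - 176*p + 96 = (p - 1)*(p^4 - 5*p^3 - 10*p^2 + 80*p - 96) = (p - 3)*(p - 1)*(p^3 - 2*p^2 - 16*p + 32) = (p - 4)*(p - 3)*(p - 1)*(p^2 + 2*p - 8) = (p - 4)*(p - 3)*(p - 2)*(p - 1)*(p + 4)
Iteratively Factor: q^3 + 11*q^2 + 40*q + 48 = (q + 4)*(q^2 + 7*q + 12) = (q + 3)*(q + 4)*(q + 4)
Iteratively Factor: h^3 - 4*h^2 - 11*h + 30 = (h - 5)*(h^2 + h - 6) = (h - 5)*(h + 3)*(h - 2)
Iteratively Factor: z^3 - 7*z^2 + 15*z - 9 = (z - 1)*(z^2 - 6*z + 9) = (z - 3)*(z - 1)*(z - 3)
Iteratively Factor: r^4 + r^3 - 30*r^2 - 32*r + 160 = (r - 2)*(r^3 + 3*r^2 - 24*r - 80) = (r - 5)*(r - 2)*(r^2 + 8*r + 16) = (r - 5)*(r - 2)*(r + 4)*(r + 4)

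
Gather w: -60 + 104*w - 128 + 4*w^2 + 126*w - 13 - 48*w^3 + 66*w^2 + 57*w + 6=-48*w^3 + 70*w^2 + 287*w - 195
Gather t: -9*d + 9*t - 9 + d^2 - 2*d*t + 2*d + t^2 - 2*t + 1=d^2 - 7*d + t^2 + t*(7 - 2*d) - 8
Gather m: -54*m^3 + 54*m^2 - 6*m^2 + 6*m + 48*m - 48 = -54*m^3 + 48*m^2 + 54*m - 48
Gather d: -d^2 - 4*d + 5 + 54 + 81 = -d^2 - 4*d + 140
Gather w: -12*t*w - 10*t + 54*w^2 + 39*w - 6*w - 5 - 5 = -10*t + 54*w^2 + w*(33 - 12*t) - 10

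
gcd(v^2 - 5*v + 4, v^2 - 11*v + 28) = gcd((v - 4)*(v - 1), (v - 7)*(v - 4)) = v - 4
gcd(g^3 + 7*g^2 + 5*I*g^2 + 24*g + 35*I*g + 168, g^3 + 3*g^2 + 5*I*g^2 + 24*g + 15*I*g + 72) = g^2 + 5*I*g + 24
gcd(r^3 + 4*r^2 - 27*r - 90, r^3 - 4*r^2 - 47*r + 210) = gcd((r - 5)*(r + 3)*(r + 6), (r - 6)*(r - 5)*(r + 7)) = r - 5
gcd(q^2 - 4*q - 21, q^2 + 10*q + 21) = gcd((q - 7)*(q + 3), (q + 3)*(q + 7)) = q + 3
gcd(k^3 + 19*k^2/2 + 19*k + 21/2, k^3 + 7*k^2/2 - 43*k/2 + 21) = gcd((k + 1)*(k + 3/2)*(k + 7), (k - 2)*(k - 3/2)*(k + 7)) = k + 7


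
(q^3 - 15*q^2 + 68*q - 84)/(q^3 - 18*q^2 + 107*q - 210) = (q - 2)/(q - 5)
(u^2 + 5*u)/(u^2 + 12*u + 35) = u/(u + 7)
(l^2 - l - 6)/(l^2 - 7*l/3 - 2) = 3*(l + 2)/(3*l + 2)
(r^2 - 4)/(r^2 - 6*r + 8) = (r + 2)/(r - 4)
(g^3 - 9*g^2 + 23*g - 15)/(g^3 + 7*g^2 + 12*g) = (g^3 - 9*g^2 + 23*g - 15)/(g*(g^2 + 7*g + 12))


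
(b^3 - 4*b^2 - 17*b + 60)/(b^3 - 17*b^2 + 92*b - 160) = (b^2 + b - 12)/(b^2 - 12*b + 32)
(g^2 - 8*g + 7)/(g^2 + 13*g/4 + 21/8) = 8*(g^2 - 8*g + 7)/(8*g^2 + 26*g + 21)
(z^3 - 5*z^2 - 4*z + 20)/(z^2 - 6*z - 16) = (z^2 - 7*z + 10)/(z - 8)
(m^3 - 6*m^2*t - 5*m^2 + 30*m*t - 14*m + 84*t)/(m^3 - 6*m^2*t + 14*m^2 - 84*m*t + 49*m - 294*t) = (m^2 - 5*m - 14)/(m^2 + 14*m + 49)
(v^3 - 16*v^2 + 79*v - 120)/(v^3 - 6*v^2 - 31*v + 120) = (v - 5)/(v + 5)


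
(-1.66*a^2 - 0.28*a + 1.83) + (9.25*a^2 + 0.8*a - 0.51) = 7.59*a^2 + 0.52*a + 1.32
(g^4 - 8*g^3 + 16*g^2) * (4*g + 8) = 4*g^5 - 24*g^4 + 128*g^2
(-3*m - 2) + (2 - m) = -4*m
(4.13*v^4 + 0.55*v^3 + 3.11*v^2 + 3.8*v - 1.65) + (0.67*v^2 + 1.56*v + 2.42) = 4.13*v^4 + 0.55*v^3 + 3.78*v^2 + 5.36*v + 0.77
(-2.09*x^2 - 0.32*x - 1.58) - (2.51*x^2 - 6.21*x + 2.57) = -4.6*x^2 + 5.89*x - 4.15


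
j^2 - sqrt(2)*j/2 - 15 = (j - 3*sqrt(2))*(j + 5*sqrt(2)/2)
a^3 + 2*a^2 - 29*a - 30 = (a - 5)*(a + 1)*(a + 6)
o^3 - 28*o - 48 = (o - 6)*(o + 2)*(o + 4)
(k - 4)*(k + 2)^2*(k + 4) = k^4 + 4*k^3 - 12*k^2 - 64*k - 64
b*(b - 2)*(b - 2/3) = b^3 - 8*b^2/3 + 4*b/3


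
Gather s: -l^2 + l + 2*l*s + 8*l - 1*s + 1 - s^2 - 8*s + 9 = -l^2 + 9*l - s^2 + s*(2*l - 9) + 10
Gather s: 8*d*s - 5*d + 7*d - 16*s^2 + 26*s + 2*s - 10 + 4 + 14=2*d - 16*s^2 + s*(8*d + 28) + 8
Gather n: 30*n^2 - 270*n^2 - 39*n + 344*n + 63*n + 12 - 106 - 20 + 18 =-240*n^2 + 368*n - 96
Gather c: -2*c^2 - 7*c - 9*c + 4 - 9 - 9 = -2*c^2 - 16*c - 14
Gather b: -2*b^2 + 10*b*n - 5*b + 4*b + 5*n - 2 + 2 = -2*b^2 + b*(10*n - 1) + 5*n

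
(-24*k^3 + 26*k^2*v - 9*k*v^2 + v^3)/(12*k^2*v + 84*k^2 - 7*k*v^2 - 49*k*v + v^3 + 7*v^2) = (-2*k + v)/(v + 7)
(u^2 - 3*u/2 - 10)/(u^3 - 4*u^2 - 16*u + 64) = (u + 5/2)/(u^2 - 16)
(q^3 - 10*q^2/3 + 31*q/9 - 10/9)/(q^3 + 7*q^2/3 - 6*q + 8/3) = (q - 5/3)/(q + 4)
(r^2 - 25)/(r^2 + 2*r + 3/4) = 4*(r^2 - 25)/(4*r^2 + 8*r + 3)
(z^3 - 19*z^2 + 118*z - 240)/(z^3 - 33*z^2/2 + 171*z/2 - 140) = 2*(z - 6)/(2*z - 7)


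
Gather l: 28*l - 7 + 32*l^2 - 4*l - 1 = 32*l^2 + 24*l - 8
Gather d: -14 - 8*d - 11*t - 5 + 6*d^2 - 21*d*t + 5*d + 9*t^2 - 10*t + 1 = 6*d^2 + d*(-21*t - 3) + 9*t^2 - 21*t - 18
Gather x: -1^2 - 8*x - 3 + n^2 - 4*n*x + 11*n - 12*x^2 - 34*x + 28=n^2 + 11*n - 12*x^2 + x*(-4*n - 42) + 24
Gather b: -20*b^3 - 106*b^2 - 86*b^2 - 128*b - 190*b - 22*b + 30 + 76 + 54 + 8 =-20*b^3 - 192*b^2 - 340*b + 168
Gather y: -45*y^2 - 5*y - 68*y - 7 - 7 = -45*y^2 - 73*y - 14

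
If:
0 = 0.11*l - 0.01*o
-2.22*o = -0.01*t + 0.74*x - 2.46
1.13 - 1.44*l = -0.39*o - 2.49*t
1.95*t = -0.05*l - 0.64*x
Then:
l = 0.05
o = 0.58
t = -0.51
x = 1.56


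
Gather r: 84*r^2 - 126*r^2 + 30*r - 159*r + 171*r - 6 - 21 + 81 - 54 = -42*r^2 + 42*r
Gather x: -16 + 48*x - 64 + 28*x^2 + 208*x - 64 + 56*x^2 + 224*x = 84*x^2 + 480*x - 144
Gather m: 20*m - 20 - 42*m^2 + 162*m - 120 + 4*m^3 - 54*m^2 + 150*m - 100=4*m^3 - 96*m^2 + 332*m - 240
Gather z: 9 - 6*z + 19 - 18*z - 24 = 4 - 24*z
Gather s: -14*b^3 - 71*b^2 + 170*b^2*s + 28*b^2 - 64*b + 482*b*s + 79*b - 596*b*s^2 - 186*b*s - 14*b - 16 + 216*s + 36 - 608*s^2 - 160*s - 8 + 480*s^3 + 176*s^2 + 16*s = -14*b^3 - 43*b^2 + b + 480*s^3 + s^2*(-596*b - 432) + s*(170*b^2 + 296*b + 72) + 12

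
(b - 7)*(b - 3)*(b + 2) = b^3 - 8*b^2 + b + 42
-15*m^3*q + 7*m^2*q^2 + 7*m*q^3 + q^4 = q*(-m + q)*(3*m + q)*(5*m + q)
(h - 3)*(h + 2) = h^2 - h - 6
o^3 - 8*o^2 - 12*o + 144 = (o - 6)^2*(o + 4)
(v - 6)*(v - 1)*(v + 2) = v^3 - 5*v^2 - 8*v + 12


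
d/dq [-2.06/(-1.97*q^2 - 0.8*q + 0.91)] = (-8.1164*q - 1.648)/(1.97*q^2 + 0.8*q - 0.91)^2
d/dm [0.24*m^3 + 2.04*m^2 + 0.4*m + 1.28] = 0.72*m^2 + 4.08*m + 0.4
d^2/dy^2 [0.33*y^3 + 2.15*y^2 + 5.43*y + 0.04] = 1.98*y + 4.3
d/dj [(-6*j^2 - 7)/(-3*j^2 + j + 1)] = (-6*j^2 - 54*j + 7)/(9*j^4 - 6*j^3 - 5*j^2 + 2*j + 1)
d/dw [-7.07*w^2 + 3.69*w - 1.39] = 3.69 - 14.14*w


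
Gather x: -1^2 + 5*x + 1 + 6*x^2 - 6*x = 6*x^2 - x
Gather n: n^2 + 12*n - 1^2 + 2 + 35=n^2 + 12*n + 36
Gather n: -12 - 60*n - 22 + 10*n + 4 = -50*n - 30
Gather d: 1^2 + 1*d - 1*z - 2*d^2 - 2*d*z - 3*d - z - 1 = -2*d^2 + d*(-2*z - 2) - 2*z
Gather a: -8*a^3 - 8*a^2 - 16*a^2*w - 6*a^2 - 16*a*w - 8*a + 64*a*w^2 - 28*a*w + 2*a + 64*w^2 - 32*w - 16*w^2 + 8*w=-8*a^3 + a^2*(-16*w - 14) + a*(64*w^2 - 44*w - 6) + 48*w^2 - 24*w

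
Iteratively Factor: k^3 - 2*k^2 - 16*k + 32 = (k - 2)*(k^2 - 16) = (k - 2)*(k + 4)*(k - 4)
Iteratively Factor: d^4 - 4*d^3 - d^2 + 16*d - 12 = (d + 2)*(d^3 - 6*d^2 + 11*d - 6) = (d - 3)*(d + 2)*(d^2 - 3*d + 2) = (d - 3)*(d - 1)*(d + 2)*(d - 2)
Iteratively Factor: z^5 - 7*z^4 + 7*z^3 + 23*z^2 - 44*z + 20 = (z - 2)*(z^4 - 5*z^3 - 3*z^2 + 17*z - 10) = (z - 5)*(z - 2)*(z^3 - 3*z + 2) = (z - 5)*(z - 2)*(z + 2)*(z^2 - 2*z + 1) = (z - 5)*(z - 2)*(z - 1)*(z + 2)*(z - 1)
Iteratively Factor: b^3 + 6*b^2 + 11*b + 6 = (b + 3)*(b^2 + 3*b + 2) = (b + 2)*(b + 3)*(b + 1)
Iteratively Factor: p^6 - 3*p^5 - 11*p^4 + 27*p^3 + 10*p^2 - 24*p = (p - 2)*(p^5 - p^4 - 13*p^3 + p^2 + 12*p) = (p - 2)*(p + 3)*(p^4 - 4*p^3 - p^2 + 4*p) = (p - 4)*(p - 2)*(p + 3)*(p^3 - p) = (p - 4)*(p - 2)*(p - 1)*(p + 3)*(p^2 + p) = p*(p - 4)*(p - 2)*(p - 1)*(p + 3)*(p + 1)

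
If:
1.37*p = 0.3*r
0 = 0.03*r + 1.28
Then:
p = -9.34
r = -42.67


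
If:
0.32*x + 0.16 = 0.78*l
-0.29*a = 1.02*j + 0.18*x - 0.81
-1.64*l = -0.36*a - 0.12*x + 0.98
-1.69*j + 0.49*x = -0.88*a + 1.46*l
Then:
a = 1.41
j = 0.65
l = -0.40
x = -1.46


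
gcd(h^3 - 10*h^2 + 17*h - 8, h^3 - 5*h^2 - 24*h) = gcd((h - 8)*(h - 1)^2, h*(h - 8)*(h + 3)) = h - 8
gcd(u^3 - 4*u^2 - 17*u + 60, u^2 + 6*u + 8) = u + 4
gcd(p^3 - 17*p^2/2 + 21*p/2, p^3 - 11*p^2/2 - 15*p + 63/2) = p^2 - 17*p/2 + 21/2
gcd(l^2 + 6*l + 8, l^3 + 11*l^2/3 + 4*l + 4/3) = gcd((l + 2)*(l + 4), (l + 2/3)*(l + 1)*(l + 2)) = l + 2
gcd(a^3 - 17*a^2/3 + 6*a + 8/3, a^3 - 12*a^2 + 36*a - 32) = a - 2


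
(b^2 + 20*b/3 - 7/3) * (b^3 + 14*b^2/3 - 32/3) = b^5 + 34*b^4/3 + 259*b^3/9 - 194*b^2/9 - 640*b/9 + 224/9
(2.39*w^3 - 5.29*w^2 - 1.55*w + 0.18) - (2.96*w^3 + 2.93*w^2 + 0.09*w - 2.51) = -0.57*w^3 - 8.22*w^2 - 1.64*w + 2.69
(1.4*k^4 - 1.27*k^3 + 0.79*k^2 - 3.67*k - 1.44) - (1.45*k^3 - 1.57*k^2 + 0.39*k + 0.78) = 1.4*k^4 - 2.72*k^3 + 2.36*k^2 - 4.06*k - 2.22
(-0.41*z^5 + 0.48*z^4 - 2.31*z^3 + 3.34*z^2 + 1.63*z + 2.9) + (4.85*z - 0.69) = -0.41*z^5 + 0.48*z^4 - 2.31*z^3 + 3.34*z^2 + 6.48*z + 2.21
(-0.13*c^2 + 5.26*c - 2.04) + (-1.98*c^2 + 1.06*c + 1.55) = -2.11*c^2 + 6.32*c - 0.49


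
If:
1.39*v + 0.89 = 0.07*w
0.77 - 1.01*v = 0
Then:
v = 0.76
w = 27.85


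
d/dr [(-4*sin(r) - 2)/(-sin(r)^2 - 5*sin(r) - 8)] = 2*(-2*sin(r) + cos(2*r) + 10)*cos(r)/(sin(r)^2 + 5*sin(r) + 8)^2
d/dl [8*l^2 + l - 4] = 16*l + 1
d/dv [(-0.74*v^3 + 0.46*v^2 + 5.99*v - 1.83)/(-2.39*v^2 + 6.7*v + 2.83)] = (1.7686*v^4 - 9.916*v^3 + 11.1155*v^2 - 6.1438*v + 29.2127)/(5.7121*v^4 - 32.026*v^3 + 31.3626*v^2 + 37.922*v + 8.0089)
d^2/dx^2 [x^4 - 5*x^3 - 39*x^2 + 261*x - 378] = 12*x^2 - 30*x - 78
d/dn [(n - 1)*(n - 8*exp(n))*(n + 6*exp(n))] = -2*n^2*exp(n) + 3*n^2 - 96*n*exp(2*n) - 2*n*exp(n) - 2*n + 48*exp(2*n) + 2*exp(n)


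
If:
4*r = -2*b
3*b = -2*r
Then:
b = 0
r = 0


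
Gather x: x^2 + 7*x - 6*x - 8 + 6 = x^2 + x - 2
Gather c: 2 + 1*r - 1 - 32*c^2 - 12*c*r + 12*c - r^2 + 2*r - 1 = -32*c^2 + c*(12 - 12*r) - r^2 + 3*r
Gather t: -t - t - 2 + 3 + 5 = 6 - 2*t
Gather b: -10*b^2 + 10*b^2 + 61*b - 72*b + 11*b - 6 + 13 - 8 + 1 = 0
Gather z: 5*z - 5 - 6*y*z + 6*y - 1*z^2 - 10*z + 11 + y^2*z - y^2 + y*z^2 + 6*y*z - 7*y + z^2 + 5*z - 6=y^2*z - y^2 + y*z^2 - y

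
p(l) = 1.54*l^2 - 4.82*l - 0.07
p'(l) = 3.08*l - 4.82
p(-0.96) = 5.98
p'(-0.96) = -7.78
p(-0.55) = 3.05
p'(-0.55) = -6.51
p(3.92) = 4.70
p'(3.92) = 7.25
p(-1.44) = 10.06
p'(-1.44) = -9.26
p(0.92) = -3.20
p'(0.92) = -1.99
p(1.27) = -3.71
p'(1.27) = -0.91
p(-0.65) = 3.71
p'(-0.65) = -6.82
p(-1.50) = 10.62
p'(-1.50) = -9.44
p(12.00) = 163.85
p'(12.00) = 32.14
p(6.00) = 26.45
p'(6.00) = 13.66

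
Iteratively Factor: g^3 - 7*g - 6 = (g - 3)*(g^2 + 3*g + 2) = (g - 3)*(g + 2)*(g + 1)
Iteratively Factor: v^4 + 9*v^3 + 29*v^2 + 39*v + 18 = (v + 3)*(v^3 + 6*v^2 + 11*v + 6) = (v + 3)^2*(v^2 + 3*v + 2) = (v + 1)*(v + 3)^2*(v + 2)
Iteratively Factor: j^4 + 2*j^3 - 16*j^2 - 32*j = (j - 4)*(j^3 + 6*j^2 + 8*j) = (j - 4)*(j + 2)*(j^2 + 4*j) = j*(j - 4)*(j + 2)*(j + 4)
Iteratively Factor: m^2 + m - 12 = (m - 3)*(m + 4)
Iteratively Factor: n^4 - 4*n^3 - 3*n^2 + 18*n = (n - 3)*(n^3 - n^2 - 6*n) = (n - 3)^2*(n^2 + 2*n) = n*(n - 3)^2*(n + 2)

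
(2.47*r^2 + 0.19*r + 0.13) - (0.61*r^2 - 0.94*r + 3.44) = 1.86*r^2 + 1.13*r - 3.31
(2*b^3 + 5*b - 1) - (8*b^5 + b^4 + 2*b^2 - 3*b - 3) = -8*b^5 - b^4 + 2*b^3 - 2*b^2 + 8*b + 2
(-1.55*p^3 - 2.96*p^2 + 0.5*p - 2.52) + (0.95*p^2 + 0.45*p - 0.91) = -1.55*p^3 - 2.01*p^2 + 0.95*p - 3.43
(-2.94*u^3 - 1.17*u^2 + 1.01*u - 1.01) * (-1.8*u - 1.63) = 5.292*u^4 + 6.8982*u^3 + 0.0890999999999997*u^2 + 0.1717*u + 1.6463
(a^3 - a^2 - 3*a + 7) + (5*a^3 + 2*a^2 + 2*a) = 6*a^3 + a^2 - a + 7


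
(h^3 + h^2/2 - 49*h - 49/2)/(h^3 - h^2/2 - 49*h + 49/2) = (2*h + 1)/(2*h - 1)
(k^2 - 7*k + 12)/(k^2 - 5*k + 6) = (k - 4)/(k - 2)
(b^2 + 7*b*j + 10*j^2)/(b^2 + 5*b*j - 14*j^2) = (b^2 + 7*b*j + 10*j^2)/(b^2 + 5*b*j - 14*j^2)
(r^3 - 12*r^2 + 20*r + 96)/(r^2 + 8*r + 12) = (r^2 - 14*r + 48)/(r + 6)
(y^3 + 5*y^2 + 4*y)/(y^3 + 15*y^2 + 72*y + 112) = y*(y + 1)/(y^2 + 11*y + 28)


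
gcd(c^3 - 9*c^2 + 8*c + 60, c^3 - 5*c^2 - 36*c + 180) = c^2 - 11*c + 30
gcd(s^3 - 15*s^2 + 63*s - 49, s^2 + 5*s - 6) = s - 1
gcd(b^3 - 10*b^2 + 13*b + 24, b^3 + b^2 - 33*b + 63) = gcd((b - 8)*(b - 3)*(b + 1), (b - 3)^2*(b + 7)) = b - 3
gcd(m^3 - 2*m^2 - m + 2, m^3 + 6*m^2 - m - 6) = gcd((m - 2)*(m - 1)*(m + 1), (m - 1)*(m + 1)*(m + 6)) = m^2 - 1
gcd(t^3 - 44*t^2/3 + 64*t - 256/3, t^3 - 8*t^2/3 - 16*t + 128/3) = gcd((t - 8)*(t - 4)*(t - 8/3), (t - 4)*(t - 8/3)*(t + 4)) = t^2 - 20*t/3 + 32/3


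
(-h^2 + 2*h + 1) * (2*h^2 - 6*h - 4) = -2*h^4 + 10*h^3 - 6*h^2 - 14*h - 4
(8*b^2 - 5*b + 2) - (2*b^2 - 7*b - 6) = 6*b^2 + 2*b + 8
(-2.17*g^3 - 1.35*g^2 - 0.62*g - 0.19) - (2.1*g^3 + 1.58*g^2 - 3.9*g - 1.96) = -4.27*g^3 - 2.93*g^2 + 3.28*g + 1.77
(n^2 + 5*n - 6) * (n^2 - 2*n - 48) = n^4 + 3*n^3 - 64*n^2 - 228*n + 288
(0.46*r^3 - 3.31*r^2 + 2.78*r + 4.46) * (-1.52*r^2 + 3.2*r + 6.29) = -0.6992*r^5 + 6.5032*r^4 - 11.9242*r^3 - 18.7031*r^2 + 31.7582*r + 28.0534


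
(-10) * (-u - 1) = 10*u + 10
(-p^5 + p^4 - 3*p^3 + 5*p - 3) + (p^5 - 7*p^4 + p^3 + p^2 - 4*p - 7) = -6*p^4 - 2*p^3 + p^2 + p - 10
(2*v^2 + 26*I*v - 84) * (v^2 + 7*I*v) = 2*v^4 + 40*I*v^3 - 266*v^2 - 588*I*v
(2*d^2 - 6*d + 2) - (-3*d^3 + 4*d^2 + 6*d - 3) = 3*d^3 - 2*d^2 - 12*d + 5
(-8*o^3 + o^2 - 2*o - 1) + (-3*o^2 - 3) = -8*o^3 - 2*o^2 - 2*o - 4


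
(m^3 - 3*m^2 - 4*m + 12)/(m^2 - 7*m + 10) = (m^2 - m - 6)/(m - 5)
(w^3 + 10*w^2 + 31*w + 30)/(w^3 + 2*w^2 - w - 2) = (w^2 + 8*w + 15)/(w^2 - 1)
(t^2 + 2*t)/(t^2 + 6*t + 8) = t/(t + 4)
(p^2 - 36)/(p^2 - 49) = (p^2 - 36)/(p^2 - 49)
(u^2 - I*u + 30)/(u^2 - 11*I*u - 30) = (u + 5*I)/(u - 5*I)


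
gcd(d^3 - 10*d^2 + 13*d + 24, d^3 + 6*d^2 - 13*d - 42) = d - 3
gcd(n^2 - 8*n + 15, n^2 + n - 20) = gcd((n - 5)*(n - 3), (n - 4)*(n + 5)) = 1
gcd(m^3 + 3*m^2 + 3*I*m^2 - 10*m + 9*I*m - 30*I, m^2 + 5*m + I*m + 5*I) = m + 5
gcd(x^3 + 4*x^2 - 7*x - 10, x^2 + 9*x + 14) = 1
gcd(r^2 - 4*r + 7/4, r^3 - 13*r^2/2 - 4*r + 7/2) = r - 1/2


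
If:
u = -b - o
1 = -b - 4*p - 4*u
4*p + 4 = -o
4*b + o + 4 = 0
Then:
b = -1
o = 0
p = -1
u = 1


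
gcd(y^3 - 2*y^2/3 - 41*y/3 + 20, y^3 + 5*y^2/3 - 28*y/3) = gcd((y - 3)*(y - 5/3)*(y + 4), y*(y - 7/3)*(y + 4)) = y + 4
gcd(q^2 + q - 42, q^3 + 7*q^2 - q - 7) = q + 7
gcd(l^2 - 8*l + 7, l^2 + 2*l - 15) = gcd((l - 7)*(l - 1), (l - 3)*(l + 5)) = 1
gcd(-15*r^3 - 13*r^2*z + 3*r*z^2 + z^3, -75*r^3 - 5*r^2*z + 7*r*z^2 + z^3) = -15*r^2 + 2*r*z + z^2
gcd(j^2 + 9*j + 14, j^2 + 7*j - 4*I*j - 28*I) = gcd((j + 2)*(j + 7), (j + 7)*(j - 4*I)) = j + 7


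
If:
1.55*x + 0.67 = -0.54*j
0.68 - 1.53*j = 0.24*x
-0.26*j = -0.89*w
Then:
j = 0.54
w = 0.16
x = -0.62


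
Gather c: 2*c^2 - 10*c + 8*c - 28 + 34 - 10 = 2*c^2 - 2*c - 4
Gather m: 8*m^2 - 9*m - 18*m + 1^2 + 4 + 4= 8*m^2 - 27*m + 9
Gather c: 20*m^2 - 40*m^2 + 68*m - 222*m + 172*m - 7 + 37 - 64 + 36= -20*m^2 + 18*m + 2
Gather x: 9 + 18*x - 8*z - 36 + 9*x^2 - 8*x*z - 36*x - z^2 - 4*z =9*x^2 + x*(-8*z - 18) - z^2 - 12*z - 27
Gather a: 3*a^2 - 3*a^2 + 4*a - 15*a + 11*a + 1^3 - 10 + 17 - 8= 0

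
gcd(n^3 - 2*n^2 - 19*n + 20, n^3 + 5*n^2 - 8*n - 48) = n + 4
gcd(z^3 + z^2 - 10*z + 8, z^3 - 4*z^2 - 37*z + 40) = z - 1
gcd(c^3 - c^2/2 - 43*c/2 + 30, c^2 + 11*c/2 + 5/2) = c + 5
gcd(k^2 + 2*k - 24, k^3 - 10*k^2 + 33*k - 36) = k - 4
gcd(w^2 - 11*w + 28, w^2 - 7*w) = w - 7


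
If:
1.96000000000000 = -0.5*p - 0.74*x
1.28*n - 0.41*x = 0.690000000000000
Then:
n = 0.3203125*x + 0.5390625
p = -1.48*x - 3.92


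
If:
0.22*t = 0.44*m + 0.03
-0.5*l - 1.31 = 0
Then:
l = -2.62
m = 0.5*t - 0.0681818181818182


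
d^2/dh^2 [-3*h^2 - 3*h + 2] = -6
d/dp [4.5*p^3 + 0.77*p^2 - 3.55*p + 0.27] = 13.5*p^2 + 1.54*p - 3.55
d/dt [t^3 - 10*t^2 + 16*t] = 3*t^2 - 20*t + 16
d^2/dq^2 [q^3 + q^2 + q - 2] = 6*q + 2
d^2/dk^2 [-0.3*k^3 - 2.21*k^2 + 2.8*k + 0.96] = -1.8*k - 4.42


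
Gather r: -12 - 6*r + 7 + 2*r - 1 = -4*r - 6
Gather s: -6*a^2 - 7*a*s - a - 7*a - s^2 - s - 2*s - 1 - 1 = -6*a^2 - 8*a - s^2 + s*(-7*a - 3) - 2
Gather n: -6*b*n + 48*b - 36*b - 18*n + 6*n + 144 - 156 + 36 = 12*b + n*(-6*b - 12) + 24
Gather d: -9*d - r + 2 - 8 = -9*d - r - 6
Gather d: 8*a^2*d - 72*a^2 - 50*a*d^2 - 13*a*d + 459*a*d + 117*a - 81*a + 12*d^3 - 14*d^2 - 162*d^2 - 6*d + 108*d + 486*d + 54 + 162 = -72*a^2 + 36*a + 12*d^3 + d^2*(-50*a - 176) + d*(8*a^2 + 446*a + 588) + 216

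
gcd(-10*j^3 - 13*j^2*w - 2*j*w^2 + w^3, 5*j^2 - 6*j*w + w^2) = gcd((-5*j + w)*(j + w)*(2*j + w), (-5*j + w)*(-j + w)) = -5*j + w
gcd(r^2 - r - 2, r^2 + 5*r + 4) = r + 1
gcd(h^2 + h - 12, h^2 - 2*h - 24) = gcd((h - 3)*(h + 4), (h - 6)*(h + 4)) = h + 4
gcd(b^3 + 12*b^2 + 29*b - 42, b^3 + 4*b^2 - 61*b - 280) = b + 7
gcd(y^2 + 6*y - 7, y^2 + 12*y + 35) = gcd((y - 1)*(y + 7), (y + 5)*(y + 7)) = y + 7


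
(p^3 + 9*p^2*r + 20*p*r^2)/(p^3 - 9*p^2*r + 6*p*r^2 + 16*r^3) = p*(p^2 + 9*p*r + 20*r^2)/(p^3 - 9*p^2*r + 6*p*r^2 + 16*r^3)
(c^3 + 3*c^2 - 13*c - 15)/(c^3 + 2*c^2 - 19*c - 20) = (c - 3)/(c - 4)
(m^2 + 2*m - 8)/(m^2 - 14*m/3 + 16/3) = 3*(m + 4)/(3*m - 8)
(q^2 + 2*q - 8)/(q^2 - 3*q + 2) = (q + 4)/(q - 1)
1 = 1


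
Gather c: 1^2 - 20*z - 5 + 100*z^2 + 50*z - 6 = 100*z^2 + 30*z - 10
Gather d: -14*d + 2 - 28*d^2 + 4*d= -28*d^2 - 10*d + 2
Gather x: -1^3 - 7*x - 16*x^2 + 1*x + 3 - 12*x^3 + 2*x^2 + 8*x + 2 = -12*x^3 - 14*x^2 + 2*x + 4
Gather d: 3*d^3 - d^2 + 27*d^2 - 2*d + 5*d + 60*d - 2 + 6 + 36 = 3*d^3 + 26*d^2 + 63*d + 40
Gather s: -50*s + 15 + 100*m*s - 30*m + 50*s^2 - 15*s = -30*m + 50*s^2 + s*(100*m - 65) + 15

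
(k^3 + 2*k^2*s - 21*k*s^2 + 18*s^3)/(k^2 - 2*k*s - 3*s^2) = (k^2 + 5*k*s - 6*s^2)/(k + s)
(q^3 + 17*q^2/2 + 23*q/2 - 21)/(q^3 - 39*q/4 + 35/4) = 2*(q + 6)/(2*q - 5)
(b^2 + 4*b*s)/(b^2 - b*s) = (b + 4*s)/(b - s)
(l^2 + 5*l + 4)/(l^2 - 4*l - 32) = (l + 1)/(l - 8)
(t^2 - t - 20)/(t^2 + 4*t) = (t - 5)/t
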